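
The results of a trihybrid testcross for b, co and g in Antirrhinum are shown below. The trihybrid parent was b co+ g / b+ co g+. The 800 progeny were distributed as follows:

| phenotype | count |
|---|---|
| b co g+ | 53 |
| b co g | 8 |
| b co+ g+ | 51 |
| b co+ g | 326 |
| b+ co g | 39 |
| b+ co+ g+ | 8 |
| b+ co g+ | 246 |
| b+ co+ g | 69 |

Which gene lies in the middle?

The two rarest classes, b co g and b+ co+ g+, are the double crossovers. Comparing them with the parentals, only the co allele has switched, so co is the middle locus and the order is b – co – g.

co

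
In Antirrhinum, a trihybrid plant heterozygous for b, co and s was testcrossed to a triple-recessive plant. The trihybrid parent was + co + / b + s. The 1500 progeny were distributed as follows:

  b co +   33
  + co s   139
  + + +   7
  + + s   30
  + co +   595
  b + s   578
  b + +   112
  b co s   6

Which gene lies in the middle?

co

The two rarest classes, + + + and b co s, are the double crossovers. Comparing them with the parentals, only the co allele has switched, so co is the middle locus and the order is s – co – b.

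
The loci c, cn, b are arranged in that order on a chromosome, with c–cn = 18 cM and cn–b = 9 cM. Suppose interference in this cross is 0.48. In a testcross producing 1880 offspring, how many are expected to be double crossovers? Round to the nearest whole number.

Map distances give recombination frequencies of 0.180 and 0.090 for the two intervals.
With interference 0.48 (so coincidence = 0.52), expected double-crossover frequency = 0.180 × 0.090 × 0.52 = 0.00842.
Expected number = 0.00842 × 1880 = 15.84 ≈ 16.

16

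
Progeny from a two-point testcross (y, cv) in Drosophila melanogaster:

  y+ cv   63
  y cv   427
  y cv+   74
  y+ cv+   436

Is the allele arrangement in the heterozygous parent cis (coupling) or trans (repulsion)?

cis

The two most frequent classes are y+ cv+ (436) and y cv (427); these are the parental (non-recombinant) types.
So the F1 carried y+ cv+ on one chromosome and y cv on the other — the recessive alleles are on the same chromosome (cis / coupling).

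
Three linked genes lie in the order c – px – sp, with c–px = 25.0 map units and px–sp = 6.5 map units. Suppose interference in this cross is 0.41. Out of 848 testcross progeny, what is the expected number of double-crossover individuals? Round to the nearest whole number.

Map distances give recombination frequencies of 0.250 and 0.065 for the two intervals.
With interference 0.41 (so coincidence = 0.59), expected double-crossover frequency = 0.250 × 0.065 × 0.59 = 0.00959.
Expected number = 0.00959 × 848 = 8.13 ≈ 8.

8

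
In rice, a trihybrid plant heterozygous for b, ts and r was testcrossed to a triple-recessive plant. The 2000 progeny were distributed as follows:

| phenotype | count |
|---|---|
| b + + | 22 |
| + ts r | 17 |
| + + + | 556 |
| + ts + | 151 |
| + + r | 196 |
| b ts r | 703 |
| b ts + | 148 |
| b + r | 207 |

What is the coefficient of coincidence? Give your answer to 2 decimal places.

The two most frequent reciprocal classes, + + + and b ts r, are the parental types, so the F1 was + + + / b ts r.
The two rarest classes, b + + and + ts r, are the double crossovers. Comparing them with the parentals, only the b allele has switched, so b is the middle locus and the order is r – b – ts.
r–b: (344 + 39)/2000 = 0.1915; b–ts: (358 + 39)/2000 = 0.1985.
Expected DCO frequency = 0.1915 × 0.1985 ≈ 0.03801; observed = 39/2000 ≈ 0.01950.
Coefficient of coincidence = 0.01950/0.03801 ≈ 0.51.

0.51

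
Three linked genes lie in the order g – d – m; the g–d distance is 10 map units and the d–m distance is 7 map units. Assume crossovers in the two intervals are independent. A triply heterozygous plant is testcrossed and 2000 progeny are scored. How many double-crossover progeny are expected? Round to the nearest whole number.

Map distances give recombination frequencies of 0.100 and 0.070 for the two intervals.
With no interference, expected double-crossover frequency = 0.100 × 0.070 = 0.00700.
Expected number = 0.00700 × 2000 = 14.00 ≈ 14.

14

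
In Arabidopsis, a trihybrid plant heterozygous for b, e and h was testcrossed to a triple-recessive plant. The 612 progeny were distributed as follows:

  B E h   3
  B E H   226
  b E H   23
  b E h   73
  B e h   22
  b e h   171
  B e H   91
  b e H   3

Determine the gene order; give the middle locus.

h

The two most frequent reciprocal classes, B E H and b e h, are the parental types, so the F1 was B E H / b e h.
The two rarest classes, B E h and b e H, are the double crossovers. Comparing them with the parentals, only the h allele has switched, so h is the middle locus and the order is b – h – e.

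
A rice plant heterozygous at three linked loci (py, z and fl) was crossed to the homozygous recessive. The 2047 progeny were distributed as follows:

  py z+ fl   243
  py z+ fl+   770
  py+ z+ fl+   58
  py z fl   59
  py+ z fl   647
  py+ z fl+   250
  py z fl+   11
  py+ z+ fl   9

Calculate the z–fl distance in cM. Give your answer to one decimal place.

The two most frequent reciprocal classes, py z+ fl+ and py+ z fl, are the parental types, so the F1 was py z+ fl+ / py+ z fl.
The two rarest classes, py z fl+ and py+ z+ fl, are the double crossovers. Comparing them with the parentals, only the z allele has switched, so z is the middle locus and the order is py – z – fl.
Crossovers in the z–fl interval produce the single-crossover classes py z+ fl and py+ z fl+ (243 + 250 = 493) plus the double crossovers (20).
RF(z–fl) = (493 + 20) / 2047 = 513/2047 = 0.2506 → 25.1 cM.

25.1 cM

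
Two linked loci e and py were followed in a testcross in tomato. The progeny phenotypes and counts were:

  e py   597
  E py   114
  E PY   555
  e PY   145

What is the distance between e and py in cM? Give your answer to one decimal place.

The two most frequent classes, E PY (555) and e py (597), are the parental types, so the F1 was E PY / e py.
The recombinant classes are E py and e PY: 114 + 145 = 259.
Recombination frequency = 259/1411 = 0.1836 ≈ 18.4%, i.e. 18.4 cM.

18.4 cM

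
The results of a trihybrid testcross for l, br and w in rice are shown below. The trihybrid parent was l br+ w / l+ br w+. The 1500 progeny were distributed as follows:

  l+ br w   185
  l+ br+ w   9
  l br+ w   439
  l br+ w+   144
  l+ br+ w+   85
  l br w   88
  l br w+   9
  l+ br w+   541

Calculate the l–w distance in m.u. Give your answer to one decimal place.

The two rarest classes, l+ br+ w and l br w+, are the double crossovers. Comparing them with the parentals, only the l allele has switched, so l is the middle locus and the order is w – l – br.
Crossovers in the w–l interval produce the single-crossover classes l br+ w+ and l+ br w (144 + 185 = 329) plus the double crossovers (18).
RF(w–l) = (329 + 18) / 1500 = 347/1500 = 0.2313 → 23.1 m.u.

23.1 m.u.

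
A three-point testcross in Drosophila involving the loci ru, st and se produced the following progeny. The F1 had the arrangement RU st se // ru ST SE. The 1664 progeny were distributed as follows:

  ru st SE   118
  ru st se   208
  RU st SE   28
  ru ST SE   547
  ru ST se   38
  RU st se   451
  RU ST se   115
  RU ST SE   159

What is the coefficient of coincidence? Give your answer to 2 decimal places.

0.85

The two rarest classes, RU st SE and ru ST se, are the double crossovers. Comparing them with the parentals, only the se allele has switched, so se is the middle locus and the order is ru – se – st.
ru–se: (367 + 66)/1664 = 0.2602; se–st: (233 + 66)/1664 = 0.1797.
Expected DCO frequency = 0.2602 × 0.1797 ≈ 0.04676; observed = 66/1664 ≈ 0.03966.
Coefficient of coincidence = 0.03966/0.04676 ≈ 0.85.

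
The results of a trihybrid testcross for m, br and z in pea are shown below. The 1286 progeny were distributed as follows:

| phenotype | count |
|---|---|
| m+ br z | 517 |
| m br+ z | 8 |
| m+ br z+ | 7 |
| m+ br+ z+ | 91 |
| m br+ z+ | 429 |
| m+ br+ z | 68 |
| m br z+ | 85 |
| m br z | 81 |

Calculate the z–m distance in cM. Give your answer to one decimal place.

The two most frequent reciprocal classes, m+ br z and m br+ z+, are the parental types, so the F1 was m+ br z / m br+ z+.
The two rarest classes, m+ br z+ and m br+ z, are the double crossovers. Comparing them with the parentals, only the z allele has switched, so z is the middle locus and the order is br – z – m.
Crossovers in the z–m interval produce the single-crossover classes m br z and m+ br+ z+ (81 + 91 = 172) plus the double crossovers (15).
RF(z–m) = (172 + 15) / 1286 = 187/1286 = 0.1454 → 14.5 cM.

14.5 cM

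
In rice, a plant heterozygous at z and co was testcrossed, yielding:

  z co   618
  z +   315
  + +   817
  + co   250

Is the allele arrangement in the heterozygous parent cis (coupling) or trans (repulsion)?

cis

The two most frequent classes are + + (817) and z co (618); these are the parental (non-recombinant) types.
So the F1 carried + + on one chromosome and z co on the other — the recessive alleles are on the same chromosome (cis / coupling).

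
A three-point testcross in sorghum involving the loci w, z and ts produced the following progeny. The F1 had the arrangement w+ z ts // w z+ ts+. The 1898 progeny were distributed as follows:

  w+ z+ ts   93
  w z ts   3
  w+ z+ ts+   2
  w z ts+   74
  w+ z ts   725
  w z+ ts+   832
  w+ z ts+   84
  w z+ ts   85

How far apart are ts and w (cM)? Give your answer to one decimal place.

The two rarest classes, w z ts and w+ z+ ts+, are the double crossovers. Comparing them with the parentals, only the w allele has switched, so w is the middle locus and the order is ts – w – z.
Crossovers in the ts–w interval produce the single-crossover classes w+ z ts+ and w z+ ts (84 + 85 = 169) plus the double crossovers (5).
RF(ts–w) = (169 + 5) / 1898 = 174/1898 = 0.0917 → 9.2 cM.

9.2 cM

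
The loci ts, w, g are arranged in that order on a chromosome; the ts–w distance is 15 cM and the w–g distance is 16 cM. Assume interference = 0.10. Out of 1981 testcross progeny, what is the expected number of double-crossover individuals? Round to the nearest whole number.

Map distances give recombination frequencies of 0.150 and 0.160 for the two intervals.
With interference 0.10 (so coincidence = 0.90), expected double-crossover frequency = 0.150 × 0.160 × 0.90 = 0.02160.
Expected number = 0.02160 × 1981 = 42.79 ≈ 43.

43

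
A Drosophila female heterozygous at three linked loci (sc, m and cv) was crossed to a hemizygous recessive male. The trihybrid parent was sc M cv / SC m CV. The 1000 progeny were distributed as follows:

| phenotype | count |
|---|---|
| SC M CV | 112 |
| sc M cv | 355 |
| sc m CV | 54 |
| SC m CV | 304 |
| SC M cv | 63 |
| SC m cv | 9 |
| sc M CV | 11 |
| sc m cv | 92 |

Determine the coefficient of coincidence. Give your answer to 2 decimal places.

0.65

The two rarest classes, sc M CV and SC m cv, are the double crossovers. Comparing them with the parentals, only the cv allele has switched, so cv is the middle locus and the order is m – cv – sc.
m–cv: (204 + 20)/1000 = 0.2240; cv–sc: (117 + 20)/1000 = 0.1370.
Expected DCO frequency = 0.2240 × 0.1370 ≈ 0.03069; observed = 20/1000 ≈ 0.02000.
Coefficient of coincidence = 0.02000/0.03069 ≈ 0.65.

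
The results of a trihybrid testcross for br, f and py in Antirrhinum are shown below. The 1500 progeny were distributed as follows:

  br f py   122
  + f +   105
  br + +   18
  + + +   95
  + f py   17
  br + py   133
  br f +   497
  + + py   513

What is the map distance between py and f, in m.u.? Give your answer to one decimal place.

The two most frequent reciprocal classes, br f + and + + py, are the parental types, so the F1 was br f + / + + py.
The two rarest classes, br + + and + f py, are the double crossovers. Comparing them with the parentals, only the f allele has switched, so f is the middle locus and the order is br – f – py.
Crossovers in the f–py interval produce the single-crossover classes br f py and + + + (122 + 95 = 217) plus the double crossovers (35).
RF(f–py) = (217 + 35) / 1500 = 252/1500 = 0.1680 → 16.8 m.u.

16.8 m.u.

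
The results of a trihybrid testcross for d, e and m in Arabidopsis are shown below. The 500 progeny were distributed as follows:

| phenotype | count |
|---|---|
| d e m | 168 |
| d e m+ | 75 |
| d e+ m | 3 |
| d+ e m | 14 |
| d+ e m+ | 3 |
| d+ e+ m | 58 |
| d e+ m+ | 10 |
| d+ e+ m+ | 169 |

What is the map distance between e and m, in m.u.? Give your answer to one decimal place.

27.8 m.u.

The two most frequent reciprocal classes, d e m and d+ e+ m+, are the parental types, so the F1 was d e m / d+ e+ m+.
The two rarest classes, d e+ m and d+ e m+, are the double crossovers. Comparing them with the parentals, only the e allele has switched, so e is the middle locus and the order is m – e – d.
Crossovers in the m–e interval produce the single-crossover classes d e m+ and d+ e+ m (75 + 58 = 133) plus the double crossovers (6).
RF(m–e) = (133 + 6) / 500 = 139/500 = 0.2780 → 27.8 m.u.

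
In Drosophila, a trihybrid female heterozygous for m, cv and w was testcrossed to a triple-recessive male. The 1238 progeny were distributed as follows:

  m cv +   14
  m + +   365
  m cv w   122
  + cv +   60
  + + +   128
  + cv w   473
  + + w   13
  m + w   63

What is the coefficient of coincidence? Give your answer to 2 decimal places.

0.80

The two most frequent reciprocal classes, + cv w and m + +, are the parental types, so the F1 was + cv w / m + +.
The two rarest classes, + + w and m cv +, are the double crossovers. Comparing them with the parentals, only the cv allele has switched, so cv is the middle locus and the order is w – cv – m.
w–cv: (123 + 27)/1238 = 0.1212; cv–m: (250 + 27)/1238 = 0.2237.
Expected DCO frequency = 0.1212 × 0.2237 ≈ 0.02711; observed = 27/1238 ≈ 0.02181.
Coefficient of coincidence = 0.02181/0.02711 ≈ 0.80.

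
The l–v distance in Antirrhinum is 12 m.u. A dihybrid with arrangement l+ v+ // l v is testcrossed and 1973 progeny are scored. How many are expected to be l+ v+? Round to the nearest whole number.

A map distance of 12 m.u. corresponds to a recombination frequency of 0.120.
The F1 is l+ v+ / l v, so l+ v+ is a parental gamete class with expected frequency (1 − r)/2 = 0.880/2 = 0.4400.
Expected number = 0.4400 × 1973 = 868.12 ≈ 868.

868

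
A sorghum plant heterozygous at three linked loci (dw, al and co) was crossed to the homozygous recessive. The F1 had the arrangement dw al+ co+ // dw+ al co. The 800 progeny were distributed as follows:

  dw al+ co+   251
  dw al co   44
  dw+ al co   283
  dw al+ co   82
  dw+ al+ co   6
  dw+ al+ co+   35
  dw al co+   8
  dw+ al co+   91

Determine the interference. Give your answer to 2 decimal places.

0.36

The two rarest classes, dw al co+ and dw+ al+ co, are the double crossovers. Comparing them with the parentals, only the al allele has switched, so al is the middle locus and the order is dw – al – co.
dw–al: (79 + 14)/800 = 0.1163; al–co: (173 + 14)/800 = 0.2338.
Expected DCO frequency = 0.1163 × 0.2338 ≈ 0.02719; observed = 14/800 ≈ 0.01750.
Coefficient of coincidence = 0.01750/0.02719 ≈ 0.64; interference = 1 − 0.64 = 0.36.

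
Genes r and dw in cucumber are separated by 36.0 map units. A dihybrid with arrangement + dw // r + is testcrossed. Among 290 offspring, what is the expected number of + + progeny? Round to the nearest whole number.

52

A map distance of 36.0 map units corresponds to a recombination frequency of 0.360.
The F1 is + dw / r +, so + + is a recombinant gamete class with expected frequency r/2 = 0.360/2 = 0.1800.
Expected number = 0.1800 × 290 = 52.20 ≈ 52.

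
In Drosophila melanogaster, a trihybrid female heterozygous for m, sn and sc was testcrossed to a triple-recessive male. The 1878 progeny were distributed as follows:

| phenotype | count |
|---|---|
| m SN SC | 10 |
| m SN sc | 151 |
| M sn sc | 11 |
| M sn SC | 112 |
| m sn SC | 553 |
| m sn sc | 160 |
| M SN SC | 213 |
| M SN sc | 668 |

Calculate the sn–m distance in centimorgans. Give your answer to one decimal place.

15.1 centimorgans

The two most frequent reciprocal classes, M SN sc and m sn SC, are the parental types, so the F1 was M SN sc / m sn SC.
The two rarest classes, M sn sc and m SN SC, are the double crossovers. Comparing them with the parentals, only the sn allele has switched, so sn is the middle locus and the order is m – sn – sc.
Crossovers in the m–sn interval produce the single-crossover classes m SN sc and M sn SC (151 + 112 = 263) plus the double crossovers (21).
RF(m–sn) = (263 + 21) / 1878 = 284/1878 = 0.1512 → 15.1 centimorgans.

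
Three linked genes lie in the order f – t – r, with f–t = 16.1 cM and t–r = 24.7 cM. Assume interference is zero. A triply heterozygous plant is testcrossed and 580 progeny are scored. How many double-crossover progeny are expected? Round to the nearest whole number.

Map distances give recombination frequencies of 0.161 and 0.247 for the two intervals.
With no interference, expected double-crossover frequency = 0.161 × 0.247 = 0.03977.
Expected number = 0.03977 × 580 = 23.06 ≈ 23.

23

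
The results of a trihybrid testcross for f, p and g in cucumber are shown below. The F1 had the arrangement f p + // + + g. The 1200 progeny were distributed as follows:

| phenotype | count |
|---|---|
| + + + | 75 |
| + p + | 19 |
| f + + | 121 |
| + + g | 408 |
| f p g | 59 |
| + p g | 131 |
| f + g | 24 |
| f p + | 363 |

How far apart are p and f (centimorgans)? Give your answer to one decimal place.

The two rarest classes, + p + and f + g, are the double crossovers. Comparing them with the parentals, only the f allele has switched, so f is the middle locus and the order is p – f – g.
Crossovers in the p–f interval produce the single-crossover classes f + + and + p g (121 + 131 = 252) plus the double crossovers (43).
RF(p–f) = (252 + 43) / 1200 = 295/1200 = 0.2458 → 24.6 centimorgans.

24.6 centimorgans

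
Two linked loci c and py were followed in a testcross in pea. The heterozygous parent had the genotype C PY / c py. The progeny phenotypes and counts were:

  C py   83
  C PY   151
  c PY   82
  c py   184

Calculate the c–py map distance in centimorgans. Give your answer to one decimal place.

33.0 centimorgans

The recombinant classes are C py and c PY: 83 + 82 = 165.
Recombination frequency = 165/500 = 0.3300 ≈ 33.0%, i.e. 33.0 centimorgans.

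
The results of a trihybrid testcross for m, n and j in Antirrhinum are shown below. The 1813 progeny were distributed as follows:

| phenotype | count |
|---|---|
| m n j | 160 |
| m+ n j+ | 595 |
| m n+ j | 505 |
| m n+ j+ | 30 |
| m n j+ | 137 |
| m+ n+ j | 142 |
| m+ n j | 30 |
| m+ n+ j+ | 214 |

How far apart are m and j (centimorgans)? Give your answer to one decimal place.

18.7 centimorgans

The two most frequent reciprocal classes, m+ n j+ and m n+ j, are the parental types, so the F1 was m+ n j+ / m n+ j.
The two rarest classes, m+ n j and m n+ j+, are the double crossovers. Comparing them with the parentals, only the j allele has switched, so j is the middle locus and the order is n – j – m.
Crossovers in the j–m interval produce the single-crossover classes m n j+ and m+ n+ j (137 + 142 = 279) plus the double crossovers (60).
RF(j–m) = (279 + 60) / 1813 = 339/1813 = 0.1870 → 18.7 centimorgans.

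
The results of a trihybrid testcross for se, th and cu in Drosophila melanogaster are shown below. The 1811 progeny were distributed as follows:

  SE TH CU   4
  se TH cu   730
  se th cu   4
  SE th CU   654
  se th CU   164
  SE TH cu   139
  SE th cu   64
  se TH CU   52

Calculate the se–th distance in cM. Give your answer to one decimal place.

17.2 cM

The two most frequent reciprocal classes, SE th CU and se TH cu, are the parental types, so the F1 was SE th CU / se TH cu.
The two rarest classes, SE TH CU and se th cu, are the double crossovers. Comparing them with the parentals, only the th allele has switched, so th is the middle locus and the order is cu – th – se.
Crossovers in the th–se interval produce the single-crossover classes se th CU and SE TH cu (164 + 139 = 303) plus the double crossovers (8).
RF(th–se) = (303 + 8) / 1811 = 311/1811 = 0.1717 → 17.2 cM.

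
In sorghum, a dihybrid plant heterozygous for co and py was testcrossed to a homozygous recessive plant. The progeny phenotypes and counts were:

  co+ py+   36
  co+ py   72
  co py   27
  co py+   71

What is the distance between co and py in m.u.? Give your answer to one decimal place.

The two most frequent classes, co+ py (72) and co py+ (71), are the parental types, so the F1 was co+ py / co py+.
The recombinant classes are co+ py+ and co py: 36 + 27 = 63.
Recombination frequency = 63/206 = 0.3058 ≈ 30.6%, i.e. 30.6 m.u.

30.6 m.u.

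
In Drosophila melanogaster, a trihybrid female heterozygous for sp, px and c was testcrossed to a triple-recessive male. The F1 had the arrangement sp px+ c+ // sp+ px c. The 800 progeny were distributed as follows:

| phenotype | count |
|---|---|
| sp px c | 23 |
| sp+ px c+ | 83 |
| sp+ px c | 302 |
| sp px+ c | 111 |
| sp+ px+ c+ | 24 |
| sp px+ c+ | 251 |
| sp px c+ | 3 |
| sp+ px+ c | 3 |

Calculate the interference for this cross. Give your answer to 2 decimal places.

0.55

The two rarest classes, sp px c+ and sp+ px+ c, are the double crossovers. Comparing them with the parentals, only the px allele has switched, so px is the middle locus and the order is sp – px – c.
sp–px: (47 + 6)/800 = 0.0663; px–c: (194 + 6)/800 = 0.2500.
Expected DCO frequency = 0.0663 × 0.2500 ≈ 0.01657; observed = 6/800 ≈ 0.00750.
Coefficient of coincidence = 0.00750/0.01657 ≈ 0.45; interference = 1 − 0.45 = 0.55.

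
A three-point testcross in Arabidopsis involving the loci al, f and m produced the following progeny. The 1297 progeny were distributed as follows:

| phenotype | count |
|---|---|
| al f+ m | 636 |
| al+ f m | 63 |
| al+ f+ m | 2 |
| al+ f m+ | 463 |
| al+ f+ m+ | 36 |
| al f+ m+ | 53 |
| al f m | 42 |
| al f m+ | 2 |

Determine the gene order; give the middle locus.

al

The two most frequent reciprocal classes, al+ f m+ and al f+ m, are the parental types, so the F1 was al+ f m+ / al f+ m.
The two rarest classes, al f m+ and al+ f+ m, are the double crossovers. Comparing them with the parentals, only the al allele has switched, so al is the middle locus and the order is m – al – f.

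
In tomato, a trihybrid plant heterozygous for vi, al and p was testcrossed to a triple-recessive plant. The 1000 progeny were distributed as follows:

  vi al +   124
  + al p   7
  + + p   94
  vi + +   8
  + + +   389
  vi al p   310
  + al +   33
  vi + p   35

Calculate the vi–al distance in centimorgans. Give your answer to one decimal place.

The two most frequent reciprocal classes, vi al p and + + +, are the parental types, so the F1 was vi al p / + + +.
The two rarest classes, + al p and vi + +, are the double crossovers. Comparing them with the parentals, only the vi allele has switched, so vi is the middle locus and the order is al – vi – p.
Crossovers in the al–vi interval produce the single-crossover classes vi + p and + al + (35 + 33 = 68) plus the double crossovers (15).
RF(al–vi) = (68 + 15) / 1000 = 83/1000 = 0.0830 → 8.3 centimorgans.

8.3 centimorgans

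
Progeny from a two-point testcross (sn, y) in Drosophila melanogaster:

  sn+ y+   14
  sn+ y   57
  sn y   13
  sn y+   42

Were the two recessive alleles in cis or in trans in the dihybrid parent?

The two most frequent classes are sn+ y (57) and sn y+ (42); these are the parental (non-recombinant) types.
So the F1 carried sn+ y on one chromosome and sn y+ on the other — the recessive alleles are on opposite chromosomes (trans / repulsion).

trans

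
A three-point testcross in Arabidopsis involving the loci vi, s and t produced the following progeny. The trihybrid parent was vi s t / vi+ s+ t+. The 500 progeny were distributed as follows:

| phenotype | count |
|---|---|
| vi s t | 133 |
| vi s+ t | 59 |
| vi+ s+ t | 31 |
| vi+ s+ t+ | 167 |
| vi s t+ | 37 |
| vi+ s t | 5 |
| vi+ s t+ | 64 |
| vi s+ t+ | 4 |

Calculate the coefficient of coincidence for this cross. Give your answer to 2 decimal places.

0.44

The two rarest classes, vi+ s t and vi s+ t+, are the double crossovers. Comparing them with the parentals, only the vi allele has switched, so vi is the middle locus and the order is t – vi – s.
t–vi: (68 + 9)/500 = 0.1540; vi–s: (123 + 9)/500 = 0.2640.
Expected DCO frequency = 0.1540 × 0.2640 ≈ 0.04066; observed = 9/500 ≈ 0.01800.
Coefficient of coincidence = 0.01800/0.04066 ≈ 0.44.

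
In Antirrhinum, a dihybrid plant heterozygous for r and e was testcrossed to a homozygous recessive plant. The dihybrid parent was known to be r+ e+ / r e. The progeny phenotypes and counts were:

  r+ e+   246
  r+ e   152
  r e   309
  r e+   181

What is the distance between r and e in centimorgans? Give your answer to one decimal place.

37.5 centimorgans

The recombinant classes are r+ e and r e+: 152 + 181 = 333.
Recombination frequency = 333/888 = 0.3750 ≈ 37.5%, i.e. 37.5 centimorgans.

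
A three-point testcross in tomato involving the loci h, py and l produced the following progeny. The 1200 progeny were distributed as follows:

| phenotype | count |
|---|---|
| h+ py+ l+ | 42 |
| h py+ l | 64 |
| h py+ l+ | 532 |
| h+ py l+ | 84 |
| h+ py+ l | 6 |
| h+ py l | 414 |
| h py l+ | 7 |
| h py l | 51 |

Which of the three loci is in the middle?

py

The two most frequent reciprocal classes, h py+ l+ and h+ py l, are the parental types, so the F1 was h py+ l+ / h+ py l.
The two rarest classes, h py l+ and h+ py+ l, are the double crossovers. Comparing them with the parentals, only the py allele has switched, so py is the middle locus and the order is l – py – h.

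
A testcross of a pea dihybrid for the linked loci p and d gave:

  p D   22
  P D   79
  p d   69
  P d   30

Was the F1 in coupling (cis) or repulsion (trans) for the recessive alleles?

cis

The two most frequent classes are P D (79) and p d (69); these are the parental (non-recombinant) types.
So the F1 carried P D on one chromosome and p d on the other — the recessive alleles are on the same chromosome (cis / coupling).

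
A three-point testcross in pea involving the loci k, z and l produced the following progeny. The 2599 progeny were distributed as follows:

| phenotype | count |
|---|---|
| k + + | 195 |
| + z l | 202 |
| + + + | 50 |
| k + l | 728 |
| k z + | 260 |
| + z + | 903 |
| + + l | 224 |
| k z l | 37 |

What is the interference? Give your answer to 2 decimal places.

The two most frequent reciprocal classes, k + l and + z +, are the parental types, so the F1 was k + l / + z +.
The two rarest classes, k z l and + + +, are the double crossovers. Comparing them with the parentals, only the z allele has switched, so z is the middle locus and the order is l – z – k.
l–z: (397 + 87)/2599 = 0.1862; z–k: (484 + 87)/2599 = 0.2197.
Expected DCO frequency = 0.1862 × 0.2197 ≈ 0.04091; observed = 87/2599 ≈ 0.03347.
Coefficient of coincidence = 0.03347/0.04091 ≈ 0.82; interference = 1 − 0.82 = 0.18.

0.18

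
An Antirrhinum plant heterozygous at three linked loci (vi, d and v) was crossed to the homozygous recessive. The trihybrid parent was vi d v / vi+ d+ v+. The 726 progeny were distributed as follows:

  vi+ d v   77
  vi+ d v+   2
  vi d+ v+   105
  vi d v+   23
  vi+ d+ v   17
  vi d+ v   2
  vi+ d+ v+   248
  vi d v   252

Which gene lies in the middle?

The two rarest classes, vi d+ v and vi+ d v+, are the double crossovers. Comparing them with the parentals, only the d allele has switched, so d is the middle locus and the order is v – d – vi.

d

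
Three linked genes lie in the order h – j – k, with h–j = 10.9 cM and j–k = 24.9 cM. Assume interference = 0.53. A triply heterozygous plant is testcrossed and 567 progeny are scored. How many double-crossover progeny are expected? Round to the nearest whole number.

7

Map distances give recombination frequencies of 0.109 and 0.249 for the two intervals.
With interference 0.53 (so coincidence = 0.47), expected double-crossover frequency = 0.109 × 0.249 × 0.47 = 0.01276.
Expected number = 0.01276 × 567 = 7.23 ≈ 7.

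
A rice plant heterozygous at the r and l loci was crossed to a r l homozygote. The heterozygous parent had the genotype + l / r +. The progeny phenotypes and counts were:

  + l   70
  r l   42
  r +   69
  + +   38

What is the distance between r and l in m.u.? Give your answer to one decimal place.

36.5 m.u.

The recombinant classes are + + and r l: 38 + 42 = 80.
Recombination frequency = 80/219 = 0.3653 ≈ 36.5%, i.e. 36.5 m.u.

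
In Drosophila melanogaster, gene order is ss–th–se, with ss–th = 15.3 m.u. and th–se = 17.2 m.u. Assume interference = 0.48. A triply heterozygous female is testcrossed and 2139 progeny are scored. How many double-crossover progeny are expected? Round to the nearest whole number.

29

Map distances give recombination frequencies of 0.153 and 0.172 for the two intervals.
With interference 0.48 (so coincidence = 0.52), expected double-crossover frequency = 0.153 × 0.172 × 0.52 = 0.01368.
Expected number = 0.01368 × 2139 = 29.27 ≈ 29.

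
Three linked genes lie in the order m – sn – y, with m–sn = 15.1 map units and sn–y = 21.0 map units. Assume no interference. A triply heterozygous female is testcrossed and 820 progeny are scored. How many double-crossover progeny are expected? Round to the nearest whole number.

26

Map distances give recombination frequencies of 0.151 and 0.210 for the two intervals.
With no interference, expected double-crossover frequency = 0.151 × 0.210 = 0.03171.
Expected number = 0.03171 × 820 = 26.00 ≈ 26.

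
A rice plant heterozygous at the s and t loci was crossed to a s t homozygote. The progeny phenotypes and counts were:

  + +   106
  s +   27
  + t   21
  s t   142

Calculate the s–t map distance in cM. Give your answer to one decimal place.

The two most frequent classes, + + (106) and s t (142), are the parental types, so the F1 was + + / s t.
The recombinant classes are + t and s +: 21 + 27 = 48.
Recombination frequency = 48/296 = 0.1622 ≈ 16.2%, i.e. 16.2 cM.

16.2 cM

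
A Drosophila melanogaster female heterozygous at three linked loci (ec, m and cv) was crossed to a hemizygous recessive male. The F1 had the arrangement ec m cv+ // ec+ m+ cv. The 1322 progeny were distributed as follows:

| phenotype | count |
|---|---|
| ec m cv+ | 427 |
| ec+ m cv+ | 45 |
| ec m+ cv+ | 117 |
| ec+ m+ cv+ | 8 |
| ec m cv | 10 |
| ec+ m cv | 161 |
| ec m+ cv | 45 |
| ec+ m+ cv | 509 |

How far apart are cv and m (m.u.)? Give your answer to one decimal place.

The two rarest classes, ec m cv and ec+ m+ cv+, are the double crossovers. Comparing them with the parentals, only the cv allele has switched, so cv is the middle locus and the order is m – cv – ec.
Crossovers in the m–cv interval produce the single-crossover classes ec m+ cv+ and ec+ m cv (117 + 161 = 278) plus the double crossovers (18).
RF(m–cv) = (278 + 18) / 1322 = 296/1322 = 0.2239 → 22.4 m.u.

22.4 m.u.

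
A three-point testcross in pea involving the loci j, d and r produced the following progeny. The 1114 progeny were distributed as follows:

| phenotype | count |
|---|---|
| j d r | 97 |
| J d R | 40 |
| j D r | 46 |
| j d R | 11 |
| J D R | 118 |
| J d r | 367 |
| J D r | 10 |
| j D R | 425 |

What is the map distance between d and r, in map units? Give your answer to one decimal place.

9.6 map units

The two most frequent reciprocal classes, J d r and j D R, are the parental types, so the F1 was J d r / j D R.
The two rarest classes, J D r and j d R, are the double crossovers. Comparing them with the parentals, only the d allele has switched, so d is the middle locus and the order is j – d – r.
Crossovers in the d–r interval produce the single-crossover classes J d R and j D r (40 + 46 = 86) plus the double crossovers (21).
RF(d–r) = (86 + 21) / 1114 = 107/1114 = 0.0961 → 9.6 map units.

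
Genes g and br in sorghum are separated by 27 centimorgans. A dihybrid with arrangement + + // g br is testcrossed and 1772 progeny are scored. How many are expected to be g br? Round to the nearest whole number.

A map distance of 27 centimorgans corresponds to a recombination frequency of 0.270.
The F1 is + + / g br, so g br is a parental gamete class with expected frequency (1 − r)/2 = 0.730/2 = 0.3650.
Expected number = 0.3650 × 1772 = 646.78 ≈ 647.

647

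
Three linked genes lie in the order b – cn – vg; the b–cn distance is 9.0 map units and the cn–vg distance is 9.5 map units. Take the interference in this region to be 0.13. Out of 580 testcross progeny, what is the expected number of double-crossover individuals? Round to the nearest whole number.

4

Map distances give recombination frequencies of 0.090 and 0.095 for the two intervals.
With interference 0.13 (so coincidence = 0.87), expected double-crossover frequency = 0.090 × 0.095 × 0.87 = 0.00744.
Expected number = 0.00744 × 580 = 4.31 ≈ 4.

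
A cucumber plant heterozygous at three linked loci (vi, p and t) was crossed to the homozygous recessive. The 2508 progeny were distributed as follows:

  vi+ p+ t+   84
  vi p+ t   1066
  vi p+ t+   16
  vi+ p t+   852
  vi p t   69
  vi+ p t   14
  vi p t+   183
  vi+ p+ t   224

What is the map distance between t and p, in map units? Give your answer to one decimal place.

7.3 map units

The two most frequent reciprocal classes, vi+ p t+ and vi p+ t, are the parental types, so the F1 was vi+ p t+ / vi p+ t.
The two rarest classes, vi+ p t and vi p+ t+, are the double crossovers. Comparing them with the parentals, only the t allele has switched, so t is the middle locus and the order is vi – t – p.
Crossovers in the t–p interval produce the single-crossover classes vi+ p+ t+ and vi p t (84 + 69 = 153) plus the double crossovers (30).
RF(t–p) = (153 + 30) / 2508 = 183/2508 = 0.0730 → 7.3 map units.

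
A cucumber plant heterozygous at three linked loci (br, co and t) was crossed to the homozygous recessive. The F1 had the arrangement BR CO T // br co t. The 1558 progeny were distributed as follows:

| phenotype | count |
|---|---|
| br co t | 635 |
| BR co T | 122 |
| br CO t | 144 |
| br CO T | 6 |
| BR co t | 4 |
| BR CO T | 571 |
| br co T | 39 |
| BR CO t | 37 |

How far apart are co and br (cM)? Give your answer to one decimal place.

The two rarest classes, br CO T and BR co t, are the double crossovers. Comparing them with the parentals, only the br allele has switched, so br is the middle locus and the order is co – br – t.
Crossovers in the co–br interval produce the single-crossover classes BR co T and br CO t (122 + 144 = 266) plus the double crossovers (10).
RF(co–br) = (266 + 10) / 1558 = 276/1558 = 0.1772 → 17.7 cM.

17.7 cM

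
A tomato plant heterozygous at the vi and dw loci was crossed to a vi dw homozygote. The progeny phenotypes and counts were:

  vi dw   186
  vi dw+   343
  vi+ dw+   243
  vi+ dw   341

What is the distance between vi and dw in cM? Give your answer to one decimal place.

The two most frequent classes, vi+ dw (341) and vi dw+ (343), are the parental types, so the F1 was vi+ dw / vi dw+.
The recombinant classes are vi+ dw+ and vi dw: 243 + 186 = 429.
Recombination frequency = 429/1113 = 0.3854 ≈ 38.5%, i.e. 38.5 cM.

38.5 cM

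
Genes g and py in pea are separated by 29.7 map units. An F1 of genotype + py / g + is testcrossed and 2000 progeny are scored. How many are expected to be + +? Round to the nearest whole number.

297

A map distance of 29.7 map units corresponds to a recombination frequency of 0.297.
The F1 is + py / g +, so + + is a recombinant gamete class with expected frequency r/2 = 0.297/2 = 0.1485.
Expected number = 0.1485 × 2000 = 297.00 ≈ 297.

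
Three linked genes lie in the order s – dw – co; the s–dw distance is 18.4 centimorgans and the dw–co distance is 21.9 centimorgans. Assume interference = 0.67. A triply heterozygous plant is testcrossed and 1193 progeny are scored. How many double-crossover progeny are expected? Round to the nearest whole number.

16

Map distances give recombination frequencies of 0.184 and 0.219 for the two intervals.
With interference 0.67 (so coincidence = 0.33), expected double-crossover frequency = 0.184 × 0.219 × 0.33 = 0.01330.
Expected number = 0.01330 × 1193 = 15.86 ≈ 16.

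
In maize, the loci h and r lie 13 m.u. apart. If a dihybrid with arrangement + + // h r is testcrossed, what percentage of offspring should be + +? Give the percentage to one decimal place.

43.5%

A map distance of 13 m.u. corresponds to a recombination frequency of 0.130.
The F1 is + + / h r, so + + is a parental gamete class with expected frequency (1 − r)/2 = 0.870/2 = 0.4350.
That is 0.4350 = 43.5% of the progeny.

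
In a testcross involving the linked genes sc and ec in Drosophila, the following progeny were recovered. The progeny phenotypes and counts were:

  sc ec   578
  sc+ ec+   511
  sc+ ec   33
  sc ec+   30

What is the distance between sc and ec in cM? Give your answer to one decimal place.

The two most frequent classes, sc+ ec+ (511) and sc ec (578), are the parental types, so the F1 was sc+ ec+ / sc ec.
The recombinant classes are sc+ ec and sc ec+: 33 + 30 = 63.
Recombination frequency = 63/1152 = 0.0547 ≈ 5.5%, i.e. 5.5 cM.

5.5 cM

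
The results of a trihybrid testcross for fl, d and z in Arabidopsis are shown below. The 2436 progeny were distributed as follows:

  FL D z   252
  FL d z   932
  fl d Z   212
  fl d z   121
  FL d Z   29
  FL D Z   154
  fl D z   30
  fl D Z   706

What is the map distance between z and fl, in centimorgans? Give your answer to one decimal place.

13.7 centimorgans

The two most frequent reciprocal classes, FL d z and fl D Z, are the parental types, so the F1 was FL d z / fl D Z.
The two rarest classes, FL d Z and fl D z, are the double crossovers. Comparing them with the parentals, only the z allele has switched, so z is the middle locus and the order is d – z – fl.
Crossovers in the z–fl interval produce the single-crossover classes fl d z and FL D Z (121 + 154 = 275) plus the double crossovers (59).
RF(z–fl) = (275 + 59) / 2436 = 334/2436 = 0.1371 → 13.7 centimorgans.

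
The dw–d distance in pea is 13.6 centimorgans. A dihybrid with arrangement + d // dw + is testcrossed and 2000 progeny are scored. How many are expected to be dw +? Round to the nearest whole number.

A map distance of 13.6 centimorgans corresponds to a recombination frequency of 0.136.
The F1 is + d / dw +, so dw + is a parental gamete class with expected frequency (1 − r)/2 = 0.864/2 = 0.4320.
Expected number = 0.4320 × 2000 = 864.00 ≈ 864.

864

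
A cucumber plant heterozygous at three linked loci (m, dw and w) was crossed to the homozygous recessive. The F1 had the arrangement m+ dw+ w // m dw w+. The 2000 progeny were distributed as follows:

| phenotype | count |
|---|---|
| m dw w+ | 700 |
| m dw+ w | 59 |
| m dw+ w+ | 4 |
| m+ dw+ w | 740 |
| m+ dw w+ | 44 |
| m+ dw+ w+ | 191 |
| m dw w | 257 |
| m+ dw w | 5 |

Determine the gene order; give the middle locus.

The two rarest classes, m+ dw w and m dw+ w+, are the double crossovers. Comparing them with the parentals, only the dw allele has switched, so dw is the middle locus and the order is w – dw – m.

dw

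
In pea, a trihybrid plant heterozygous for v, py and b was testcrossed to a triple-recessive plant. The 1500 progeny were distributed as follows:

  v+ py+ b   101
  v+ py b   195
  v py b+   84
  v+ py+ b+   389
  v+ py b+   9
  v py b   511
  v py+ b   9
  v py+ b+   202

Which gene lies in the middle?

The two most frequent reciprocal classes, v py b and v+ py+ b+, are the parental types, so the F1 was v py b / v+ py+ b+.
The two rarest classes, v py+ b and v+ py b+, are the double crossovers. Comparing them with the parentals, only the py allele has switched, so py is the middle locus and the order is b – py – v.

py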